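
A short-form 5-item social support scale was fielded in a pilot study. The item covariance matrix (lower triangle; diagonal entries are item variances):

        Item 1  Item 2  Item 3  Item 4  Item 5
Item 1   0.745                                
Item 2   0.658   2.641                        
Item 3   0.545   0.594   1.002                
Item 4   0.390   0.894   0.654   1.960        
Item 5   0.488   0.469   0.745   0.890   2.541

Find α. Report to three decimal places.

Σσ²ᵢ = 0.745 + 2.641 + 1.002 + 1.960 + 2.541 = 8.889
Sum of off-diagonal covariances = 6.327
σ²_total = 8.889 + 2 × 6.327 = 21.543
α = (k/(k−1))·(1 − Σσ²ᵢ/σ²_total) = (5/4)·(1 − 8.889/21.543) = 0.734

α = 0.734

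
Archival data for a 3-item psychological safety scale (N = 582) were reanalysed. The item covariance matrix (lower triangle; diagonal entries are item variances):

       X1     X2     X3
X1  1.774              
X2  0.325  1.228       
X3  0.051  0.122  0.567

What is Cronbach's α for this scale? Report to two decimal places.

Σσ²ᵢ = 1.774 + 1.228 + 0.567 = 3.569
Σ_{i<j} σ_ij = 0.498
σ²_total = 3.569 + 2 × 0.498 = 4.565
α = (k/(k−1))·(1 − Σσ²ᵢ/σ²_total) = (3/2)·(1 − 3.569/4.565) = 0.33

α = 0.33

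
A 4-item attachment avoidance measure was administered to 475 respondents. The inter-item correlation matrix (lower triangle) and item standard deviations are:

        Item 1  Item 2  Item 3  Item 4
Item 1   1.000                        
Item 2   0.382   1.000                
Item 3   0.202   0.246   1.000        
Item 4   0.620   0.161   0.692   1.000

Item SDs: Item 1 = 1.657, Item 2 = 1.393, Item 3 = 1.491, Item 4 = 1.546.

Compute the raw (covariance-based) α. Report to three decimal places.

Σσ²ᵢ = 1.657² + 1.393² + 1.491² + 1.546² = 9.2993
Covariances σ_ij = r_ij · s_i · s_j:
  σ(Item 1,Item 2) = 0.382 × 1.657 × 1.393 = 0.8817
  σ(Item 1,Item 3) = 0.202 × 1.657 × 1.491 = 0.4991
  σ(Item 1,Item 4) = 0.620 × 1.657 × 1.546 = 1.5883
  σ(Item 2,Item 3) = 0.246 × 1.393 × 1.491 = 0.5109
  σ(Item 2,Item 4) = 0.161 × 1.393 × 1.546 = 0.3467
  σ(Item 3,Item 4) = 0.692 × 1.491 × 1.546 = 1.5951
σ²_T = Σσ²ᵢ + 2·Σσ_ij = 9.2993 + 2 × 5.4218 = 20.1429
α = (4/3)·(1 − 9.2993/20.1429) = 0.718

α = 0.718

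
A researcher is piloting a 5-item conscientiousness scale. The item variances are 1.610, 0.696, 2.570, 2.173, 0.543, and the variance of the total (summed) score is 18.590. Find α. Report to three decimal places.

α = 0.740

Σσ²ᵢ = 1.610 + 0.696 + 2.570 + 2.173 + 0.543 = 7.592
α = (k/(k−1))·(1 − Σσ²ᵢ/total variance) = (5/4)·(1 − 7.592/18.590) = 0.740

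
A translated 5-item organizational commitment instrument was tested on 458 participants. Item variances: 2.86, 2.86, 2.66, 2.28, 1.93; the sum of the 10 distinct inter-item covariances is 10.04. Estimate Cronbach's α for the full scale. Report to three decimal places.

α = 0.768

sum of item variances = 2.86 + 2.86 + 2.66 + 2.28 + 1.93 = 12.59
Sum of distinct covariances = 10.04
σ²_T = sum of item variances + 2·Σcov = 12.59 + 2 × 10.04 = 32.67
α = (5/4)·(1 − 12.59/32.67) = 0.768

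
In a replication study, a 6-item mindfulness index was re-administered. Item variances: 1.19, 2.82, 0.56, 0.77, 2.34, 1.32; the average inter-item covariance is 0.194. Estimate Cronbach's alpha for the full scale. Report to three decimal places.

Cronbach's alpha = 0.471

Σσ²ᵢ = 1.19 + 2.82 + 0.56 + 0.77 + 2.34 + 1.32 = 9.00
Sum of the 15 distinct covariances = 15 × 0.194 = 2.910
σ²_T = Σσ²ᵢ + 2·Σcov = 9.00 + 2 × 2.910 = 14.820
α = (6/5)·(1 − 9.00/14.820) = 0.471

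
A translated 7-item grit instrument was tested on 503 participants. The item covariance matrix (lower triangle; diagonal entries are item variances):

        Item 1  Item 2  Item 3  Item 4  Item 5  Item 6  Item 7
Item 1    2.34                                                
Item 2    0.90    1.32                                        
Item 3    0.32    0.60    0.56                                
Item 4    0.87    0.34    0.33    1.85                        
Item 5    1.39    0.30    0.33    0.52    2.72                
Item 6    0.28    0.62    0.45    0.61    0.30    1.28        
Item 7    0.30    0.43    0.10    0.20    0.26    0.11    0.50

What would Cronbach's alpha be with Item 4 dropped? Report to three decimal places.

Remaining items: Item 1, Item 2, Item 3, Item 5, Item 6, Item 7 (k = 6).
Σσᵢ² = 2.34 + 1.32 + 0.56 + 2.72 + 1.28 + 0.50 = 8.72
Var(T) = 8.72 + 2 × 6.69 = 22.10
α (item deleted) = (6/5)·(1 − 8.72/22.10) = 0.727

α = 0.727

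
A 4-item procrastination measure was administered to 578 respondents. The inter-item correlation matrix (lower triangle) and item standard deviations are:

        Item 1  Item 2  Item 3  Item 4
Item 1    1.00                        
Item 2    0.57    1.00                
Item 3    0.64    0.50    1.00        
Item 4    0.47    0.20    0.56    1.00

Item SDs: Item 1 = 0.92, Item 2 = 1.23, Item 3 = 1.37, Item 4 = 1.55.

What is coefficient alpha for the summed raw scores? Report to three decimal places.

α = 0.770

Σσ²ᵢ = 0.92² + 1.23² + 1.37² + 1.55² = 6.6387
Covariances σ_ij = r_ij · s_i · s_j:
  σ(Item 1,Item 2) = 0.57 × 0.92 × 1.23 = 0.6450
  σ(Item 1,Item 3) = 0.64 × 0.92 × 1.37 = 0.8067
  σ(Item 1,Item 4) = 0.47 × 0.92 × 1.55 = 0.6702
  σ(Item 2,Item 3) = 0.50 × 1.23 × 1.37 = 0.8426
  σ(Item 2,Item 4) = 0.20 × 1.23 × 1.55 = 0.3813
  σ(Item 3,Item 4) = 0.56 × 1.37 × 1.55 = 1.1892
σ²_T = Σσ²ᵢ + 2·Σσ_ij = 6.6387 + 2 × 4.5350 = 15.7087
α = (4/3)·(1 − 6.6387/15.7087) = 0.770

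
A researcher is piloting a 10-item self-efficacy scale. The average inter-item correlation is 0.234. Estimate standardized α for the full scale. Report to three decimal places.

standardized α = 0.753

Standardized α = k·r̄ / (1 + (k−1)·r̄) = 10 × 0.234 / (1 + 9 × 0.234)
  = 2.3400 / 3.1060 = 0.753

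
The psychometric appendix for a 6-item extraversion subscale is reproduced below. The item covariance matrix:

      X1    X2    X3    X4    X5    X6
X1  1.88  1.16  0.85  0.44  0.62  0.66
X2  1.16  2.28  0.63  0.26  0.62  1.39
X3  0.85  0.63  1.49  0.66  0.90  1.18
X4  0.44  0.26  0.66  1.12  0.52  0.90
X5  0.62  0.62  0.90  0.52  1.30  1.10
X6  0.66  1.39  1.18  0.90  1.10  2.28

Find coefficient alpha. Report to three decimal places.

coefficient alpha = 0.836

ΣVar(i) = 1.88 + 2.28 + 1.49 + 1.12 + 1.30 + 2.28 = 10.35
Σ_{i<j} σ_ij = 11.89
total variance = 10.35 + 2 × 11.89 = 34.13
α = (k/(k−1))·(1 − ΣVar(i)/total variance) = (6/5)·(1 − 10.35/34.13) = 0.836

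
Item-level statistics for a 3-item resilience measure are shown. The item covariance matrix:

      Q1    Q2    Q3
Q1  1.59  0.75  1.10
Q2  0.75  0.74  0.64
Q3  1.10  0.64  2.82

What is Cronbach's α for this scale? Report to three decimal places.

Cronbach's α = 0.737

Σσ²ᵢ = 1.59 + 0.74 + 2.82 = 5.15
Sum of the distinct covariances = 2.49
σ²_total = 5.15 + 2 × 2.49 = 10.13
α = (k/(k−1))·(1 − Σσ²ᵢ/σ²_total) = (3/2)·(1 − 5.15/10.13) = 0.737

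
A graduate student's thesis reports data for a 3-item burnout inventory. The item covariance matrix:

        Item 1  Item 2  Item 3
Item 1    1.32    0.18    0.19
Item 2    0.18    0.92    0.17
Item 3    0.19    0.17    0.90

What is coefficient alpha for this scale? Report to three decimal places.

α = 0.384

Σσᵢ² = 1.32 + 0.92 + 0.90 = 3.14
Σ_{i<j} σ_ij = 0.54
σ²_total = 3.14 + 2 × 0.54 = 4.22
α = (k/(k−1))·(1 − Σσᵢ²/σ²_total) = (3/2)·(1 − 3.14/4.22) = 0.384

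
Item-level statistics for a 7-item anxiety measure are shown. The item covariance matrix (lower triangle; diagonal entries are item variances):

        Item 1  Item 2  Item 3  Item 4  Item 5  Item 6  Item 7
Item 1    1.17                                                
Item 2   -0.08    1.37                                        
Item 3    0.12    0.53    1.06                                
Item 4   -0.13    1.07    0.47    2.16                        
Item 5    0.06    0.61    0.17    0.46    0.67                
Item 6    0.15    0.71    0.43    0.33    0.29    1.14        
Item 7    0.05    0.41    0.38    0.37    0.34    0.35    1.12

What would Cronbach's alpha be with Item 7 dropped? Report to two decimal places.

Cronbach's alpha = 0.69

Remaining items: Item 1, Item 2, Item 3, Item 4, Item 5, Item 6 (k = 6).
sum of item variances = 1.17 + 1.37 + 1.06 + 2.16 + 0.67 + 1.14 = 7.57
σ²_T = 7.57 + 2 × 5.19 = 17.95
α (item deleted) = (6/5)·(1 − 7.57/17.95) = 0.69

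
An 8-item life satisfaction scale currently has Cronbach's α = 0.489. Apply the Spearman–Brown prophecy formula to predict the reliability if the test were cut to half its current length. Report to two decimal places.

Length factor m = 1/2
α' = m·α / (1 − (1−m)·α)
   = 1/2 × 0.489 / (1 − (1 − 1/2) × 0.489)
   = 0.2445 / 0.7555 = 0.32

predicted reliability = 0.32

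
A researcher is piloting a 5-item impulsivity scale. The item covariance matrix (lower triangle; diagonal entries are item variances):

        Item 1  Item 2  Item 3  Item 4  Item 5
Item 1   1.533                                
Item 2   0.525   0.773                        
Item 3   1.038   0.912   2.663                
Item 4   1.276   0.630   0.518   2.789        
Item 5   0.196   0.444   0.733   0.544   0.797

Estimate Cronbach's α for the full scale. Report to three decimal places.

α = 0.768

Σσᵢ² = 1.533 + 0.773 + 2.663 + 2.789 + 0.797 = 8.555
Sum of the distinct covariances = 6.816
σ²_total = 8.555 + 2 × 6.816 = 22.187
α = (k/(k−1))·(1 − Σσᵢ²/σ²_total) = (5/4)·(1 − 8.555/22.187) = 0.768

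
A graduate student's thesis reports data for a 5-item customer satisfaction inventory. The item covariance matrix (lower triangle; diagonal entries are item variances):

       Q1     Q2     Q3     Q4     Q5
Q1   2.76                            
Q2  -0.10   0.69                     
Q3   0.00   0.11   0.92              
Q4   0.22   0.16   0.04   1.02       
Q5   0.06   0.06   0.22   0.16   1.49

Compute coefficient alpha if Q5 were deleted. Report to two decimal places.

Remaining items: Q1, Q2, Q3, Q4 (k = 4).
Σσᵢ² = 2.76 + 0.69 + 0.92 + 1.02 = 5.39
Var(T) = 5.39 + 2 × 0.43 = 6.25
α (item deleted) = (4/3)·(1 − 5.39/6.25) = 0.18

coefficient alpha = 0.18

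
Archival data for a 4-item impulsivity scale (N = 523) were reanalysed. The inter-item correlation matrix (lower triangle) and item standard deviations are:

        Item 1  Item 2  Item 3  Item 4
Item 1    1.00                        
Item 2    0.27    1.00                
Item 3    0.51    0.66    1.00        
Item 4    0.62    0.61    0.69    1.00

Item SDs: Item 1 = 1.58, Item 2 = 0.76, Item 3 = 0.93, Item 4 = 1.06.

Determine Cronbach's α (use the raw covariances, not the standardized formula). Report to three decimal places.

Cronbach's α = 0.796

Σσ²ᵢ = 1.58² + 0.76² + 0.93² + 1.06² = 5.0625
Covariances σ_ij = r_ij · s_i · s_j:
  σ(Item 1,Item 2) = 0.27 × 1.58 × 0.76 = 0.3242
  σ(Item 1,Item 3) = 0.51 × 1.58 × 0.93 = 0.7494
  σ(Item 1,Item 4) = 0.62 × 1.58 × 1.06 = 1.0384
  σ(Item 2,Item 3) = 0.66 × 0.76 × 0.93 = 0.4665
  σ(Item 2,Item 4) = 0.61 × 0.76 × 1.06 = 0.4914
  σ(Item 3,Item 4) = 0.69 × 0.93 × 1.06 = 0.6802
σ²_T = Σσ²ᵢ + 2·Σσ_ij = 5.0625 + 2 × 3.7501 = 12.5627
α = (4/3)·(1 − 5.0625/12.5627) = 0.796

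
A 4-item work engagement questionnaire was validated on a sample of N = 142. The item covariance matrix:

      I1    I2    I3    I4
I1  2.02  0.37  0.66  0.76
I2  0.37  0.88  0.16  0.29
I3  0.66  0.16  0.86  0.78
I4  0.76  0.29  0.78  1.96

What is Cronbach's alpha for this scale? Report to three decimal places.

ΣVar(i) = 2.02 + 0.88 + 0.86 + 1.96 = 5.72
Σ_{i<j} σ_ij = 3.02
Var(T) = 5.72 + 2 × 3.02 = 11.76
α = (k/(k−1))·(1 − ΣVar(i)/Var(T)) = (4/3)·(1 − 5.72/11.76) = 0.685

Cronbach's alpha = 0.685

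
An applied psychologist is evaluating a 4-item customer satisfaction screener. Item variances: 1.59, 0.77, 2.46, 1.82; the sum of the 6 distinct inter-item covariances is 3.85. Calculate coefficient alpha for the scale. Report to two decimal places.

Σσ²ᵢ = 1.59 + 0.77 + 2.46 + 1.82 = 6.64
Sum of distinct covariances = 3.85
Var(T) = Σσ²ᵢ + 2·Σcov = 6.64 + 2 × 3.85 = 14.34
α = (4/3)·(1 − 6.64/14.34) = 0.72

α = 0.72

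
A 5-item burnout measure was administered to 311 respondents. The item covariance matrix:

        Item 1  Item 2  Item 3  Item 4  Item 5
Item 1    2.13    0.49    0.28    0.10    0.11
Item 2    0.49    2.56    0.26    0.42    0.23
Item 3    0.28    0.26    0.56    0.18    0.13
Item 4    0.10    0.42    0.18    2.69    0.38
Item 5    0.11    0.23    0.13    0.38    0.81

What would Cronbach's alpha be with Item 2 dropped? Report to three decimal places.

Remaining items: Item 1, Item 3, Item 4, Item 5 (k = 4).
Σσᵢ² = 2.13 + 0.56 + 2.69 + 0.81 = 6.19
σ²_total = 6.19 + 2 × 1.18 = 8.55
α (item deleted) = (4/3)·(1 − 6.19/8.55) = 0.368

α = 0.368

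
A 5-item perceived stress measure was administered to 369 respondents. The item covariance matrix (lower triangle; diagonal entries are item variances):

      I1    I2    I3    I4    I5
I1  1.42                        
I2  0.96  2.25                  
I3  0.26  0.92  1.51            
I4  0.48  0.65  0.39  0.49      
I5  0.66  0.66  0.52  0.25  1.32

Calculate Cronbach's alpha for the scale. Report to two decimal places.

ΣVar(i) = 1.42 + 2.25 + 1.51 + 0.49 + 1.32 = 6.99
Sum of off-diagonal covariances = 5.75
Var(T) = 6.99 + 2 × 5.75 = 18.49
α = (k/(k−1))·(1 − ΣVar(i)/Var(T)) = (5/4)·(1 − 6.99/18.49) = 0.78

Cronbach's alpha = 0.78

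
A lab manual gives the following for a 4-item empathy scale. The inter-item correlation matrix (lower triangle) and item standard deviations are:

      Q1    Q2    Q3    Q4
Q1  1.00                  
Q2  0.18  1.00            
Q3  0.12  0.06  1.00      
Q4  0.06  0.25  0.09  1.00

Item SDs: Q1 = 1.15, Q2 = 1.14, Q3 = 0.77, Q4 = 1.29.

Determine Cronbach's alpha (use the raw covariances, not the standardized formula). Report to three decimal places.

α = 0.371

Σσ²ᵢ = 1.15² + 1.14² + 0.77² + 1.29² = 4.8791
Covariances σ_ij = r_ij · s_i · s_j:
  σ(Q1,Q2) = 0.18 × 1.15 × 1.14 = 0.2360
  σ(Q1,Q3) = 0.12 × 1.15 × 0.77 = 0.1063
  σ(Q1,Q4) = 0.06 × 1.15 × 1.29 = 0.0890
  σ(Q2,Q3) = 0.06 × 1.14 × 0.77 = 0.0527
  σ(Q2,Q4) = 0.25 × 1.14 × 1.29 = 0.3676
  σ(Q3,Q4) = 0.09 × 0.77 × 1.29 = 0.0894
σ²_T = Σσ²ᵢ + 2·Σσ_ij = 4.8791 + 2 × 0.9410 = 6.7611
α = (4/3)·(1 − 4.8791/6.7611) = 0.371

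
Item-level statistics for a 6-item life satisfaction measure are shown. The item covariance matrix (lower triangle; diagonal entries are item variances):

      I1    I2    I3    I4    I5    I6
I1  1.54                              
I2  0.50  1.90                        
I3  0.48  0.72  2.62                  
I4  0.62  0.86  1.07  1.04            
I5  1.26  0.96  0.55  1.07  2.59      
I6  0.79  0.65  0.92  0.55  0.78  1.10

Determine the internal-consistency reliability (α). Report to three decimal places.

Σσ²ᵢ = 1.54 + 1.90 + 2.62 + 1.04 + 2.59 + 1.10 = 10.79
Sum of the distinct covariances = 11.78
σ²_total = 10.79 + 2 × 11.78 = 34.35
α = (k/(k−1))·(1 − Σσ²ᵢ/σ²_total) = (6/5)·(1 − 10.79/34.35) = 0.823

α = 0.823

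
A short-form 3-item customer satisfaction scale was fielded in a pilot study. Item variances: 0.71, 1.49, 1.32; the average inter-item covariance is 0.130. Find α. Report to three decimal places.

ΣVar(i) = 0.71 + 1.49 + 1.32 = 3.52
Sum of the 3 distinct covariances = 3 × 0.130 = 0.390
σ²_T = ΣVar(i) + 2·Σcov = 3.52 + 2 × 0.390 = 4.300
α = (3/2)·(1 − 3.52/4.300) = 0.272

α = 0.272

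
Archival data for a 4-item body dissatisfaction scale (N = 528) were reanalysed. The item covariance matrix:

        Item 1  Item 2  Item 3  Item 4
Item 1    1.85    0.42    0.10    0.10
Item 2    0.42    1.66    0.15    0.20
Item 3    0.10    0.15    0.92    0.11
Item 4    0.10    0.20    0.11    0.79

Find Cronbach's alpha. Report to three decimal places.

Σσᵢ² = 1.85 + 1.66 + 0.92 + 0.79 = 5.22
Sum of the distinct covariances = 1.08
total variance = 5.22 + 2 × 1.08 = 7.38
α = (k/(k−1))·(1 − Σσᵢ²/total variance) = (4/3)·(1 − 5.22/7.38) = 0.390

α = 0.390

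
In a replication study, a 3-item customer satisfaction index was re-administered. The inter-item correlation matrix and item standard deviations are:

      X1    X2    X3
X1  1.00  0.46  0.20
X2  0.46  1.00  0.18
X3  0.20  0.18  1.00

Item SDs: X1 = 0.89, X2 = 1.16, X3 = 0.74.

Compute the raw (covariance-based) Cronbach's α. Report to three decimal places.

Cronbach's α = 0.543

Σσ²ᵢ = 0.89² + 1.16² + 0.74² = 2.6853
Covariances σ_ij = r_ij · s_i · s_j:
  σ(X1,X2) = 0.46 × 0.89 × 1.16 = 0.4749
  σ(X1,X3) = 0.20 × 0.89 × 0.74 = 0.1317
  σ(X2,X3) = 0.18 × 1.16 × 0.74 = 0.1545
σ²_T = Σσ²ᵢ + 2·Σσ_ij = 2.6853 + 2 × 0.7611 = 4.2075
α = (3/2)·(1 − 2.6853/4.2075) = 0.543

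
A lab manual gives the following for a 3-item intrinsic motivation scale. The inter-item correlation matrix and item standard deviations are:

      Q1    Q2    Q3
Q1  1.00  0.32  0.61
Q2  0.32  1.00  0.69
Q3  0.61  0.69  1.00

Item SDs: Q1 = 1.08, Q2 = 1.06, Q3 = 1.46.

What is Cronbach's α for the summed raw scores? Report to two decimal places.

α = 0.78

Σσ²ᵢ = 1.08² + 1.06² + 1.46² = 4.4216
Covariances σ_ij = r_ij · s_i · s_j:
  σ(Q1,Q2) = 0.32 × 1.08 × 1.06 = 0.3663
  σ(Q1,Q3) = 0.61 × 1.08 × 1.46 = 0.9618
  σ(Q2,Q3) = 0.69 × 1.06 × 1.46 = 1.0678
σ²_T = Σσ²ᵢ + 2·Σσ_ij = 4.4216 + 2 × 2.3959 = 9.2134
α = (3/2)·(1 − 4.4216/9.2134) = 0.78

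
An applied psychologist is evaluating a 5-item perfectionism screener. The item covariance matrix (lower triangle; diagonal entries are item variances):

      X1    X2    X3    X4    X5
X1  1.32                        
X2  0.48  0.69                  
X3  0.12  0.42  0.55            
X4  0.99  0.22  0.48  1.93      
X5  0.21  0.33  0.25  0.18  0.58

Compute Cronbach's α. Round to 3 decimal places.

Σσ²ᵢ = 1.32 + 0.69 + 0.55 + 1.93 + 0.58 = 5.07
Sum of the distinct covariances = 3.68
total variance = 5.07 + 2 × 3.68 = 12.43
α = (k/(k−1))·(1 − Σσ²ᵢ/total variance) = (5/4)·(1 − 5.07/12.43) = 0.740

α = 0.740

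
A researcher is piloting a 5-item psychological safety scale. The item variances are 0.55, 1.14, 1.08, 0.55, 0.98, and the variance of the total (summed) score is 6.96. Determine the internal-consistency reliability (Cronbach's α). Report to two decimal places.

ΣVar(i) = 0.55 + 1.14 + 1.08 + 0.55 + 0.98 = 4.30
α = (k/(k−1))·(1 − ΣVar(i)/Var(T)) = (5/4)·(1 − 4.30/6.96) = 0.48

α = 0.48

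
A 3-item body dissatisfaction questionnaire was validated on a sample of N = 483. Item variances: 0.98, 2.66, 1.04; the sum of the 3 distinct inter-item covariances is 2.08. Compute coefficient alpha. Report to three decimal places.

sum of item variances = 0.98 + 2.66 + 1.04 = 4.68
Sum of distinct covariances = 2.08
σ²_total = sum of item variances + 2·Σcov = 4.68 + 2 × 2.08 = 8.84
α = (3/2)·(1 − 4.68/8.84) = 0.706

coefficient alpha = 0.706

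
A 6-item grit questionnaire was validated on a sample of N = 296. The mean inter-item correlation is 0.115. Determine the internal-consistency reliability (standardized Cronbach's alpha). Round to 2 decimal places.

standardized Cronbach's alpha = 0.44

Standardized α = k·r̄ / (1 + (k−1)·r̄) = 6 × 0.115 / (1 + 5 × 0.115)
  = 0.6900 / 1.5750 = 0.44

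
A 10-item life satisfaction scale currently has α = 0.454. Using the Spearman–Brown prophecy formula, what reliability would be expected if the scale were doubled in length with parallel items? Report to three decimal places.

Length factor m = 2
α' = m·α / (1 + (m−1)·α)
   = 2 × 0.454 / (1 + (2 − 1) × 0.454)
   = 0.9080 / 1.4540 = 0.624

predicted reliability = 0.624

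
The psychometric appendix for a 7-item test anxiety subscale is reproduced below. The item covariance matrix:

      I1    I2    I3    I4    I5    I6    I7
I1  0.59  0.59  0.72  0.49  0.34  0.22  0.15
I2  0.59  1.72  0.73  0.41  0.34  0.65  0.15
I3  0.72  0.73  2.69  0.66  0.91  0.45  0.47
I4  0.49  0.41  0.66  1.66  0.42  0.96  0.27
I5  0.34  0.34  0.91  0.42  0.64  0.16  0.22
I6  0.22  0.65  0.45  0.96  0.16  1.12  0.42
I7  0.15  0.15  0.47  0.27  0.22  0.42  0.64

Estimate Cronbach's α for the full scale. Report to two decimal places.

Σσ²ᵢ = 0.59 + 1.72 + 2.69 + 1.66 + 0.64 + 1.12 + 0.64 = 9.06
Sum of off-diagonal covariances = 9.73
σ²_total = 9.06 + 2 × 9.73 = 28.52
α = (k/(k−1))·(1 − Σσ²ᵢ/σ²_total) = (7/6)·(1 − 9.06/28.52) = 0.80

Cronbach's α = 0.80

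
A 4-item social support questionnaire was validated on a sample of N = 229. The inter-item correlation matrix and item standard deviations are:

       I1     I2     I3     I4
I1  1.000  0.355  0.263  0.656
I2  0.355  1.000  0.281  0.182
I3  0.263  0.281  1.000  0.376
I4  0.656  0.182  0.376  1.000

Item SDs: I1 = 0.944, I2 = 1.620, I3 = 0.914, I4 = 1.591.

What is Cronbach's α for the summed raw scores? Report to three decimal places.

α = 0.641

Σσ²ᵢ = 0.944² + 1.620² + 0.914² + 1.591² = 6.8822
Covariances σ_ij = r_ij · s_i · s_j:
  σ(I1,I2) = 0.355 × 0.944 × 1.620 = 0.5429
  σ(I1,I3) = 0.263 × 0.944 × 0.914 = 0.2269
  σ(I1,I4) = 0.656 × 0.944 × 1.591 = 0.9852
  σ(I2,I3) = 0.281 × 1.620 × 0.914 = 0.4161
  σ(I2,I4) = 0.182 × 1.620 × 1.591 = 0.4691
  σ(I3,I4) = 0.376 × 0.914 × 1.591 = 0.5468
σ²_T = Σσ²ᵢ + 2·Σσ_ij = 6.8822 + 2 × 3.1870 = 13.2562
α = (4/3)·(1 − 6.8822/13.2562) = 0.641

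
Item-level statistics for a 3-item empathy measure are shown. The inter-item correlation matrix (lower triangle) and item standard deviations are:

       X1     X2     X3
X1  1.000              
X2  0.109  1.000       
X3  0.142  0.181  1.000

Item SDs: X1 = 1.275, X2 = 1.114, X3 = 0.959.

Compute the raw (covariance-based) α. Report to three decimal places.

α = 0.324

Σσ²ᵢ = 1.275² + 1.114² + 0.959² = 3.7863
Covariances σ_ij = r_ij · s_i · s_j:
  σ(X1,X2) = 0.109 × 1.275 × 1.114 = 0.1548
  σ(X1,X3) = 0.142 × 1.275 × 0.959 = 0.1736
  σ(X2,X3) = 0.181 × 1.114 × 0.959 = 0.1934
σ²_T = Σσ²ᵢ + 2·Σσ_ij = 3.7863 + 2 × 0.5218 = 4.8299
α = (3/2)·(1 − 3.7863/4.8299) = 0.324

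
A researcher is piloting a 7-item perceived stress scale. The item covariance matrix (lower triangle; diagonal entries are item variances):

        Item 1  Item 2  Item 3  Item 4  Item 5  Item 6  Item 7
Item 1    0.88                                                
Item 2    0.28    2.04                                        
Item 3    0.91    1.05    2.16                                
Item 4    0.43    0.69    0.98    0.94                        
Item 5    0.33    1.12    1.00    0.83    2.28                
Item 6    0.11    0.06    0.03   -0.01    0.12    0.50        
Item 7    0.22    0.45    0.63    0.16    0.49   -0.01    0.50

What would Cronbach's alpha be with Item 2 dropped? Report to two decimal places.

α = 0.76

Remaining items: Item 1, Item 3, Item 4, Item 5, Item 6, Item 7 (k = 6).
sum of item variances = 0.88 + 2.16 + 0.94 + 2.28 + 0.50 + 0.50 = 7.26
σ²_total = 7.26 + 2 × 6.22 = 19.70
α (item deleted) = (6/5)·(1 − 7.26/19.70) = 0.76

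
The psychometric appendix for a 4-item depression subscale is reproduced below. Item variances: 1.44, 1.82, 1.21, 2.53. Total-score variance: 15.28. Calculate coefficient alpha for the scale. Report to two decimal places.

α = 0.72

ΣVar(i) = 1.44 + 1.82 + 1.21 + 2.53 = 7.00
α = (k/(k−1))·(1 − ΣVar(i)/Var(T)) = (4/3)·(1 − 7.00/15.28) = 0.72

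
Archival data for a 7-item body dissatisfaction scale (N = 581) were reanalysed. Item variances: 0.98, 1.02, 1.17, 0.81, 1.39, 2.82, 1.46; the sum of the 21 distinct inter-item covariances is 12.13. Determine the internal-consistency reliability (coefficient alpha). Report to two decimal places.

sum of item variances = 0.98 + 1.02 + 1.17 + 0.81 + 1.39 + 2.82 + 1.46 = 9.65
Sum of distinct covariances = 12.13
Var(T) = sum of item variances + 2·Σcov = 9.65 + 2 × 12.13 = 33.91
α = (7/6)·(1 − 9.65/33.91) = 0.83

α = 0.83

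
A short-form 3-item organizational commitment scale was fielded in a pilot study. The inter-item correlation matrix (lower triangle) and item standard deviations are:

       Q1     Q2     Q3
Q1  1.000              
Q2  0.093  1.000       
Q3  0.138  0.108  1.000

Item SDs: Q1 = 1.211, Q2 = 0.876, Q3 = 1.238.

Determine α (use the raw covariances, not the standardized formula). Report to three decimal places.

α = 0.275

Σσ²ᵢ = 1.211² + 0.876² + 1.238² = 3.7665
Covariances σ_ij = r_ij · s_i · s_j:
  σ(Q1,Q2) = 0.093 × 1.211 × 0.876 = 0.0987
  σ(Q1,Q3) = 0.138 × 1.211 × 1.238 = 0.2069
  σ(Q2,Q3) = 0.108 × 0.876 × 1.238 = 0.1171
σ²_T = Σσ²ᵢ + 2·Σσ_ij = 3.7665 + 2 × 0.4227 = 4.6119
α = (3/2)·(1 − 3.7665/4.6119) = 0.275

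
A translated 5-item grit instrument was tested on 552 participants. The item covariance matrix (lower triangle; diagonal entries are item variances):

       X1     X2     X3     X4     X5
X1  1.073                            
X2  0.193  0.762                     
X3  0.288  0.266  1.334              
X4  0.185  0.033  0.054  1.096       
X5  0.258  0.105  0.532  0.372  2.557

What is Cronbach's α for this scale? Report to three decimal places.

α = 0.502

sum of item variances = 1.073 + 0.762 + 1.334 + 1.096 + 2.557 = 6.822
Σ_{i<j} σ_ij = 2.286
Var(T) = 6.822 + 2 × 2.286 = 11.394
α = (k/(k−1))·(1 − sum of item variances/Var(T)) = (5/4)·(1 − 6.822/11.394) = 0.502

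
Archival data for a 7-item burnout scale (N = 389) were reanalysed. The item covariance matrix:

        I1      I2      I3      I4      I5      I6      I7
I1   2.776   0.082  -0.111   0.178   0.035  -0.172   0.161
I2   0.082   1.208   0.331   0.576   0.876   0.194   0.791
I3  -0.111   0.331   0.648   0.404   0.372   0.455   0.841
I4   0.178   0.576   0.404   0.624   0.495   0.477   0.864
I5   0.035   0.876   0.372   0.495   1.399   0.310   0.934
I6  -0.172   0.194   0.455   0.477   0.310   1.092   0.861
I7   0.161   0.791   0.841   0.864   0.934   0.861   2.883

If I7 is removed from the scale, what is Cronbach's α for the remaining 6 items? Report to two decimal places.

α = 0.65

Remaining items: I1, I2, I3, I4, I5, I6 (k = 6).
Σσᵢ² = 2.776 + 1.208 + 0.648 + 0.624 + 1.399 + 1.092 = 7.747
σ²_T = 7.747 + 2 × 4.502 = 16.751
α (item deleted) = (6/5)·(1 − 7.747/16.751) = 0.65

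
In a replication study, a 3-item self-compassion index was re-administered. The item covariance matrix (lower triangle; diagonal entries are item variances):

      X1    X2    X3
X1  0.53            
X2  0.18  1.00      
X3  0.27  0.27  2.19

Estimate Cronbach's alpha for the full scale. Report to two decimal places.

Σσᵢ² = 0.53 + 1.00 + 2.19 = 3.72
Σ_{i<j} σ_ij = 0.72
σ²_total = 3.72 + 2 × 0.72 = 5.16
α = (k/(k−1))·(1 − Σσᵢ²/σ²_total) = (3/2)·(1 − 3.72/5.16) = 0.42

α = 0.42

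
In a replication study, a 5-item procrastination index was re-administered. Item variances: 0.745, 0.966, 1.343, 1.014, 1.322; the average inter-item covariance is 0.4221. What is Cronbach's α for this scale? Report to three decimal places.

Cronbach's α = 0.763

ΣVar(i) = 0.745 + 0.966 + 1.343 + 1.014 + 1.322 = 5.390
Sum of the 10 distinct covariances = 10 × 0.4221 = 4.2210
Var(T) = ΣVar(i) + 2·Σcov = 5.390 + 2 × 4.2210 = 13.8320
α = (5/4)·(1 − 5.390/13.8320) = 0.763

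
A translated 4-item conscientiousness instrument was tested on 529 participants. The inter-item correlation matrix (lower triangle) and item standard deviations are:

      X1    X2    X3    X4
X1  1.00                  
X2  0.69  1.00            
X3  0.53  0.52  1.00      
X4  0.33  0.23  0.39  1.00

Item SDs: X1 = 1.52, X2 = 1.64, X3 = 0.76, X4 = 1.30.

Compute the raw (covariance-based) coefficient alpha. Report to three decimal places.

Σσ²ᵢ = 1.52² + 1.64² + 0.76² + 1.30² = 7.2676
Covariances σ_ij = r_ij · s_i · s_j:
  σ(X1,X2) = 0.69 × 1.52 × 1.64 = 1.7200
  σ(X1,X3) = 0.53 × 1.52 × 0.76 = 0.6123
  σ(X1,X4) = 0.33 × 1.52 × 1.30 = 0.6521
  σ(X2,X3) = 0.52 × 1.64 × 0.76 = 0.6481
  σ(X2,X4) = 0.23 × 1.64 × 1.30 = 0.4904
  σ(X3,X4) = 0.39 × 0.76 × 1.30 = 0.3853
σ²_T = Σσ²ᵢ + 2·Σσ_ij = 7.2676 + 2 × 4.5082 = 16.2840
α = (4/3)·(1 − 7.2676/16.2840) = 0.738

coefficient alpha = 0.738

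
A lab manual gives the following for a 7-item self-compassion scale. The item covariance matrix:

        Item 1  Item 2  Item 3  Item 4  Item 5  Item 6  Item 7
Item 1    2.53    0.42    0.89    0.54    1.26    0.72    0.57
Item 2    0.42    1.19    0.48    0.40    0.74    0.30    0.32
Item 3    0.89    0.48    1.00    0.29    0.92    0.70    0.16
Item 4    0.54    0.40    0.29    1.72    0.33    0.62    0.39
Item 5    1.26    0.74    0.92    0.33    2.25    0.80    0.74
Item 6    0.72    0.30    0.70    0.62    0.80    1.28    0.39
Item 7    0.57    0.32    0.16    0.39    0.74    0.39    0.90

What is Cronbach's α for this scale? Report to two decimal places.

Σσ²ᵢ = 2.53 + 1.19 + 1.00 + 1.72 + 2.25 + 1.28 + 0.90 = 10.87
Σ_{i<j} σ_ij = 11.98
σ²_T = 10.87 + 2 × 11.98 = 34.83
α = (k/(k−1))·(1 − Σσ²ᵢ/σ²_T) = (7/6)·(1 − 10.87/34.83) = 0.80

α = 0.80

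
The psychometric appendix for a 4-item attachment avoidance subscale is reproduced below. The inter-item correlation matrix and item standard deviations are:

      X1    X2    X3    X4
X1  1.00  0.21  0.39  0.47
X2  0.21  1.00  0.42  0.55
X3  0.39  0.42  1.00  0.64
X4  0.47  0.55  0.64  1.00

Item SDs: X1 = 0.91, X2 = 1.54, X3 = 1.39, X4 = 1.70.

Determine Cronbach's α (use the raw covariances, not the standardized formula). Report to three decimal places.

Cronbach's α = 0.763

Σσ²ᵢ = 0.91² + 1.54² + 1.39² + 1.70² = 8.0218
Covariances σ_ij = r_ij · s_i · s_j:
  σ(X1,X2) = 0.21 × 0.91 × 1.54 = 0.2943
  σ(X1,X3) = 0.39 × 0.91 × 1.39 = 0.4933
  σ(X1,X4) = 0.47 × 0.91 × 1.70 = 0.7271
  σ(X2,X3) = 0.42 × 1.54 × 1.39 = 0.8991
  σ(X2,X4) = 0.55 × 1.54 × 1.70 = 1.4399
  σ(X3,X4) = 0.64 × 1.39 × 1.70 = 1.5123
σ²_T = Σσ²ᵢ + 2·Σσ_ij = 8.0218 + 2 × 5.3660 = 18.7538
α = (4/3)·(1 − 8.0218/18.7538) = 0.763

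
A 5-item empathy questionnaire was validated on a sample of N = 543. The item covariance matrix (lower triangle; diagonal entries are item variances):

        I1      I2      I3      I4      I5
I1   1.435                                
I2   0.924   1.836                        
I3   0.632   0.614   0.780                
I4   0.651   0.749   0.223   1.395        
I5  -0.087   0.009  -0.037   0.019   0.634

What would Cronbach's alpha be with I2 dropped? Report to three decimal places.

α = 0.530

Remaining items: I1, I3, I4, I5 (k = 4).
sum of item variances = 1.435 + 0.780 + 1.395 + 0.634 = 4.244
σ²_T = 4.244 + 2 × 1.401 = 7.046
α (item deleted) = (4/3)·(1 − 4.244/7.046) = 0.530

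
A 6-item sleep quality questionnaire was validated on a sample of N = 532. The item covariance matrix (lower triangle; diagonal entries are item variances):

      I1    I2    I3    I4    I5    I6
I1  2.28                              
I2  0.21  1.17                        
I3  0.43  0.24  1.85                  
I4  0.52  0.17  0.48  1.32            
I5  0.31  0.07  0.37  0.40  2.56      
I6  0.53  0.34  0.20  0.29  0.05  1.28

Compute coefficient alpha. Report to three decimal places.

α = 0.562

sum of item variances = 2.28 + 1.17 + 1.85 + 1.32 + 2.56 + 1.28 = 10.46
Σ_{i<j} σ_ij = 4.61
σ²_T = 10.46 + 2 × 4.61 = 19.68
α = (k/(k−1))·(1 − sum of item variances/σ²_T) = (6/5)·(1 − 10.46/19.68) = 0.562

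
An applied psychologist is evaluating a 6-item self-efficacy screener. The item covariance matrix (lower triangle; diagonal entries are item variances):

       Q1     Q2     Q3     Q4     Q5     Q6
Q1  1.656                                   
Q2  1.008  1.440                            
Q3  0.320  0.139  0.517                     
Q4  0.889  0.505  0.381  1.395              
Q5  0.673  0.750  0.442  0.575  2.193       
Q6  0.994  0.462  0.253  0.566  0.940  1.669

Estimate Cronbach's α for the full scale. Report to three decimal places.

α = 0.801

Σσᵢ² = 1.656 + 1.440 + 0.517 + 1.395 + 2.193 + 1.669 = 8.870
Sum of off-diagonal covariances = 8.897
Var(T) = 8.870 + 2 × 8.897 = 26.664
α = (k/(k−1))·(1 − Σσᵢ²/Var(T)) = (6/5)·(1 − 8.870/26.664) = 0.801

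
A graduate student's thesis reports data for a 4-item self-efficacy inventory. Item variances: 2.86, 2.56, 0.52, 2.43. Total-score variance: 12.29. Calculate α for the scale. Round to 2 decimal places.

α = 0.43

Σσᵢ² = 2.86 + 2.56 + 0.52 + 2.43 = 8.37
α = (k/(k−1))·(1 − Σσᵢ²/σ²_total) = (4/3)·(1 − 8.37/12.29) = 0.43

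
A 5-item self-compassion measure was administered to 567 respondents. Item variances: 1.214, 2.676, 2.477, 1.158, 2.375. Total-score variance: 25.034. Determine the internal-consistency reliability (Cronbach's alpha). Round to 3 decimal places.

Cronbach's alpha = 0.756

sum of item variances = 1.214 + 2.676 + 2.477 + 1.158 + 2.375 = 9.900
α = (k/(k−1))·(1 − sum of item variances/Var(T)) = (5/4)·(1 − 9.900/25.034) = 0.756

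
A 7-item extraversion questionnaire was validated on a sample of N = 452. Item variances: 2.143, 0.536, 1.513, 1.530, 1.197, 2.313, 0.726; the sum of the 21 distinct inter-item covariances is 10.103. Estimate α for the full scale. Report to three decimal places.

α = 0.782

Σσ²ᵢ = 2.143 + 0.536 + 1.513 + 1.530 + 1.197 + 2.313 + 0.726 = 9.958
Sum of distinct covariances = 10.103
σ²_total = Σσ²ᵢ + 2·Σcov = 9.958 + 2 × 10.103 = 30.164
α = (7/6)·(1 − 9.958/30.164) = 0.782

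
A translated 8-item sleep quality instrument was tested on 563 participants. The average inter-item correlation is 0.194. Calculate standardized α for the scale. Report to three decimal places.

α = 0.658

Standardized α = k·r̄ / (1 + (k−1)·r̄) = 8 × 0.194 / (1 + 7 × 0.194)
  = 1.5520 / 2.3580 = 0.658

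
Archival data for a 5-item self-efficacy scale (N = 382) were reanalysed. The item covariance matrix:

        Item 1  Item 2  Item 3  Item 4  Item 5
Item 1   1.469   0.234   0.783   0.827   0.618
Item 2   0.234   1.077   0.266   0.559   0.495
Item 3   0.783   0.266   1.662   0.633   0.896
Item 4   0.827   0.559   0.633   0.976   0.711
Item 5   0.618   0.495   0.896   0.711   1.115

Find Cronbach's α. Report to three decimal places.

Cronbach's α = 0.821

Σσ²ᵢ = 1.469 + 1.077 + 1.662 + 0.976 + 1.115 = 6.299
Sum of off-diagonal covariances = 6.022
Var(T) = 6.299 + 2 × 6.022 = 18.343
α = (k/(k−1))·(1 − Σσ²ᵢ/Var(T)) = (5/4)·(1 − 6.299/18.343) = 0.821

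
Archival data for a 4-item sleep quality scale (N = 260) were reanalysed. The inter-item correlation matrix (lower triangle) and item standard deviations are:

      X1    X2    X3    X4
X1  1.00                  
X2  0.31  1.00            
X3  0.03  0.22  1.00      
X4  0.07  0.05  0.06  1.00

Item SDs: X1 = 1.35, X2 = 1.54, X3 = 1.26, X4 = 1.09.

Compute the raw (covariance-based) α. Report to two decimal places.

Σσ²ᵢ = 1.35² + 1.54² + 1.26² + 1.09² = 6.9698
Covariances σ_ij = r_ij · s_i · s_j:
  σ(X1,X2) = 0.31 × 1.35 × 1.54 = 0.6445
  σ(X1,X3) = 0.03 × 1.35 × 1.26 = 0.0510
  σ(X1,X4) = 0.07 × 1.35 × 1.09 = 0.1030
  σ(X2,X3) = 0.22 × 1.54 × 1.26 = 0.4269
  σ(X2,X4) = 0.05 × 1.54 × 1.09 = 0.0839
  σ(X3,X4) = 0.06 × 1.26 × 1.09 = 0.0824
σ²_T = Σσ²ᵢ + 2·Σσ_ij = 6.9698 + 2 × 1.3917 = 9.7532
α = (4/3)·(1 − 6.9698/9.7532) = 0.38

α = 0.38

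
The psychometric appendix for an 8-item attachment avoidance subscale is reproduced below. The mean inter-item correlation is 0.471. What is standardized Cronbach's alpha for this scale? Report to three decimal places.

standardized Cronbach's alpha = 0.877

Standardized α = k·r̄ / (1 + (k−1)·r̄) = 8 × 0.471 / (1 + 7 × 0.471)
  = 3.7680 / 4.2970 = 0.877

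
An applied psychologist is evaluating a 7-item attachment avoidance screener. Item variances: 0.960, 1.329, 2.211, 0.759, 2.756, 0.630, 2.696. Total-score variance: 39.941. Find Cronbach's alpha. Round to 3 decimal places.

sum of item variances = 0.960 + 1.329 + 2.211 + 0.759 + 2.756 + 0.630 + 2.696 = 11.341
α = (k/(k−1))·(1 − sum of item variances/total variance) = (7/6)·(1 − 11.341/39.941) = 0.835

Cronbach's alpha = 0.835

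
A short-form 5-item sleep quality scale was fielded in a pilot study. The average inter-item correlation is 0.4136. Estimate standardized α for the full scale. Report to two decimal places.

Standardized α = k·r̄ / (1 + (k−1)·r̄) = 5 × 0.4136 / (1 + 4 × 0.4136)
  = 2.0680 / 2.6544 = 0.78

standardized α = 0.78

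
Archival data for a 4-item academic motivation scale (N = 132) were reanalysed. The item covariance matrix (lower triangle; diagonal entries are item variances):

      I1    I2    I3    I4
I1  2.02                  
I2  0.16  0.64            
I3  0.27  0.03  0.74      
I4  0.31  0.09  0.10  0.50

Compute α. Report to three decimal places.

Σσᵢ² = 2.02 + 0.64 + 0.74 + 0.50 = 3.90
Sum of off-diagonal covariances = 0.96
Var(T) = 3.90 + 2 × 0.96 = 5.82
α = (k/(k−1))·(1 − Σσᵢ²/Var(T)) = (4/3)·(1 − 3.90/5.82) = 0.440

α = 0.440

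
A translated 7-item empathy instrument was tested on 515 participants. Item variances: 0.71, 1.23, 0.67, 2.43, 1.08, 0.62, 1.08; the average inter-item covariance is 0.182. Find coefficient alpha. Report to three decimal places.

α = 0.577

ΣVar(i) = 0.71 + 1.23 + 0.67 + 2.43 + 1.08 + 0.62 + 1.08 = 7.82
Sum of the 21 distinct covariances = 21 × 0.182 = 3.822
Var(T) = ΣVar(i) + 2·Σcov = 7.82 + 2 × 3.822 = 15.464
α = (7/6)·(1 − 7.82/15.464) = 0.577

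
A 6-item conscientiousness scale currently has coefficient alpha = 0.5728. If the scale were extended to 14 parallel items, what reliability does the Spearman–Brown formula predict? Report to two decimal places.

predicted reliability = 0.76

Length factor m = 14/6 = 2.3333
α' = m·α / (1 + (m−1)·α)
   = 14/6 × 0.5728 / (1 + (14/6 − 1) × 0.5728)
   = 1.3365 / 1.7637 = 0.76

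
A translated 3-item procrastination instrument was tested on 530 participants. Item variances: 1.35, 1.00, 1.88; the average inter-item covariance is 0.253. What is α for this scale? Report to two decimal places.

α = 0.40

ΣVar(i) = 1.35 + 1.00 + 1.88 = 4.23
Sum of the 3 distinct covariances = 3 × 0.253 = 0.759
Var(T) = ΣVar(i) + 2·Σcov = 4.23 + 2 × 0.759 = 5.748
α = (3/2)·(1 − 4.23/5.748) = 0.40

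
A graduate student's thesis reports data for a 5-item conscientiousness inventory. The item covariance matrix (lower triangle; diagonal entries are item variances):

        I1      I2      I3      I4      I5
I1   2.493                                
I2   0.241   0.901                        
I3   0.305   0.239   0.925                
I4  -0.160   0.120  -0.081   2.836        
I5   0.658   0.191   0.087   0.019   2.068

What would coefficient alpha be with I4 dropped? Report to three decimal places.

coefficient alpha = 0.467

Remaining items: I1, I2, I3, I5 (k = 4).
ΣVar(i) = 2.493 + 0.901 + 0.925 + 2.068 = 6.387
total variance = 6.387 + 2 × 1.721 = 9.829
α (item deleted) = (4/3)·(1 − 6.387/9.829) = 0.467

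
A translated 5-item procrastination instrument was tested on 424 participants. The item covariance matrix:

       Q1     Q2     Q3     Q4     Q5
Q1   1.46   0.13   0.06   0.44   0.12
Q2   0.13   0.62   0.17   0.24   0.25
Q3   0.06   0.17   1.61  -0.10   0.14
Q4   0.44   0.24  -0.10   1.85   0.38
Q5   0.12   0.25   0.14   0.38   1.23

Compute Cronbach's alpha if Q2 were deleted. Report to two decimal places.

Remaining items: Q1, Q3, Q4, Q5 (k = 4).
ΣVar(i) = 1.46 + 1.61 + 1.85 + 1.23 = 6.15
σ²_total = 6.15 + 2 × 1.04 = 8.23
α (item deleted) = (4/3)·(1 − 6.15/8.23) = 0.34

Cronbach's alpha = 0.34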